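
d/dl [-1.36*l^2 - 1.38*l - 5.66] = -2.72*l - 1.38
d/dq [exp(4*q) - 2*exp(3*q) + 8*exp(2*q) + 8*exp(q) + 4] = (4*exp(3*q) - 6*exp(2*q) + 16*exp(q) + 8)*exp(q)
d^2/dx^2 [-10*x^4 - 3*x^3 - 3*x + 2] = 6*x*(-20*x - 3)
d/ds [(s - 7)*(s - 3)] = 2*s - 10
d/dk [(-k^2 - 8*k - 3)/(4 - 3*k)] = (3*k^2 - 8*k - 41)/(9*k^2 - 24*k + 16)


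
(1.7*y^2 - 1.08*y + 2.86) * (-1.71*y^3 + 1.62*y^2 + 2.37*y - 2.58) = -2.907*y^5 + 4.6008*y^4 - 2.6112*y^3 - 2.3124*y^2 + 9.5646*y - 7.3788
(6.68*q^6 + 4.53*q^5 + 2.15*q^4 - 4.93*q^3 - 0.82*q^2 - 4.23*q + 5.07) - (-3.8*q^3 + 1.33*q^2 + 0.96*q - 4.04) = 6.68*q^6 + 4.53*q^5 + 2.15*q^4 - 1.13*q^3 - 2.15*q^2 - 5.19*q + 9.11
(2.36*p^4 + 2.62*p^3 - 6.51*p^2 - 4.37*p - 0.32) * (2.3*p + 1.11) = 5.428*p^5 + 8.6456*p^4 - 12.0648*p^3 - 17.2771*p^2 - 5.5867*p - 0.3552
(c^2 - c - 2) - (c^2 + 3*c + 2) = -4*c - 4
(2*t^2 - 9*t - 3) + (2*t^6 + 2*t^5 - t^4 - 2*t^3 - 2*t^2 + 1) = 2*t^6 + 2*t^5 - t^4 - 2*t^3 - 9*t - 2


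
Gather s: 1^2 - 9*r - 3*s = -9*r - 3*s + 1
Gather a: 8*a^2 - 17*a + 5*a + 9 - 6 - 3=8*a^2 - 12*a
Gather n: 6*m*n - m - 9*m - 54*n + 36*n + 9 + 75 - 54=-10*m + n*(6*m - 18) + 30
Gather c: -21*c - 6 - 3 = -21*c - 9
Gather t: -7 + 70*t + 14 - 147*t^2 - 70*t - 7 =-147*t^2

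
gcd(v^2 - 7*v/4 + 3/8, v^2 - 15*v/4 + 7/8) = v - 1/4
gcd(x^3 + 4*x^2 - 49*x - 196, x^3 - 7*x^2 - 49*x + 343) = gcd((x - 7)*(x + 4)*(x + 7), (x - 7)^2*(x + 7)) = x^2 - 49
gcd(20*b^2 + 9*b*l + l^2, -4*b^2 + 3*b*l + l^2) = 4*b + l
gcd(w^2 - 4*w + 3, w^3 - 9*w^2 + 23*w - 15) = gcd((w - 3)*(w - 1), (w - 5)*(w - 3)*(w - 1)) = w^2 - 4*w + 3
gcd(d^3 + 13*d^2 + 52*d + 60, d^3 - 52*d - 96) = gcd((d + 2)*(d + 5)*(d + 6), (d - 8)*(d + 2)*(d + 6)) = d^2 + 8*d + 12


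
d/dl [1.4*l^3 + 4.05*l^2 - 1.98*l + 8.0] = 4.2*l^2 + 8.1*l - 1.98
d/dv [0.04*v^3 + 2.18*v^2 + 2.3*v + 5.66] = 0.12*v^2 + 4.36*v + 2.3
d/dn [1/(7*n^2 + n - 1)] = (-14*n - 1)/(7*n^2 + n - 1)^2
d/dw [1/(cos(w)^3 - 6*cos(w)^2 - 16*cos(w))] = (3*sin(w) - 16*sin(w)/cos(w)^2 - 12*tan(w))/(sin(w)^2 + 6*cos(w) + 15)^2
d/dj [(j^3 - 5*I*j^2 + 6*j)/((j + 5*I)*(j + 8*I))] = (j^4 + 26*I*j^3 - 61*j^2 + 400*I*j - 240)/(j^4 + 26*I*j^3 - 249*j^2 - 1040*I*j + 1600)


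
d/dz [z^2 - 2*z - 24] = 2*z - 2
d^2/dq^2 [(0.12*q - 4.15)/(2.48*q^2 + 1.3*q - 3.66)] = ((20.272 - 1.7856*q)*(2.48*q^2 + 1.3*q - 3.66) + (0.12*q - 4.15)*(4.96*q + 1.3)*(9.92*q + 2.6))/(2.48*q^2 + 1.3*q - 3.66)^3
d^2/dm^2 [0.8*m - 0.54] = 0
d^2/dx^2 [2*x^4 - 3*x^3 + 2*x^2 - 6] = 24*x^2 - 18*x + 4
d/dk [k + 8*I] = 1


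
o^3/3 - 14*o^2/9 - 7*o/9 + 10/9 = (o/3 + 1/3)*(o - 5)*(o - 2/3)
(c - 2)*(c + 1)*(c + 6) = c^3 + 5*c^2 - 8*c - 12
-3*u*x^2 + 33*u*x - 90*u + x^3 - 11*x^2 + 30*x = (-3*u + x)*(x - 6)*(x - 5)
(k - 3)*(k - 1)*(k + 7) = k^3 + 3*k^2 - 25*k + 21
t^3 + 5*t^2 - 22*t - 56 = (t - 4)*(t + 2)*(t + 7)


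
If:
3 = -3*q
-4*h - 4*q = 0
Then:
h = 1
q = -1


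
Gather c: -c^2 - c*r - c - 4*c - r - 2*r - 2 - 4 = -c^2 + c*(-r - 5) - 3*r - 6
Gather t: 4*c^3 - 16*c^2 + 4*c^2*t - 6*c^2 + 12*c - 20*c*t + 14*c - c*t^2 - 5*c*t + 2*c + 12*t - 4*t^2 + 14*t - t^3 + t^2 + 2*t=4*c^3 - 22*c^2 + 28*c - t^3 + t^2*(-c - 3) + t*(4*c^2 - 25*c + 28)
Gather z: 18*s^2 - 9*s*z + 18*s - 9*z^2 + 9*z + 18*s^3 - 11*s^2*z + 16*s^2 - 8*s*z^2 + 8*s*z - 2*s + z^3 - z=18*s^3 + 34*s^2 + 16*s + z^3 + z^2*(-8*s - 9) + z*(-11*s^2 - s + 8)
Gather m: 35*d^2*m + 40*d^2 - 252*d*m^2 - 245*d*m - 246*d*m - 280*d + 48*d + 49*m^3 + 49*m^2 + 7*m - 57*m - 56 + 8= 40*d^2 - 232*d + 49*m^3 + m^2*(49 - 252*d) + m*(35*d^2 - 491*d - 50) - 48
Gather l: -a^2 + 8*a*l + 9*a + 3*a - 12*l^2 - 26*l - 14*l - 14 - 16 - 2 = -a^2 + 12*a - 12*l^2 + l*(8*a - 40) - 32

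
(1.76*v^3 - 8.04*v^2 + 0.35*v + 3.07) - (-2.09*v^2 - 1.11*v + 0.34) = 1.76*v^3 - 5.95*v^2 + 1.46*v + 2.73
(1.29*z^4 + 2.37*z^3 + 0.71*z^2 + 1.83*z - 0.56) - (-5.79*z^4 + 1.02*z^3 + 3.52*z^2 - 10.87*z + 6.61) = 7.08*z^4 + 1.35*z^3 - 2.81*z^2 + 12.7*z - 7.17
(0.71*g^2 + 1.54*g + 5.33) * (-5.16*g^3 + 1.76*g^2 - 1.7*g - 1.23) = -3.6636*g^5 - 6.6968*g^4 - 25.9994*g^3 + 5.8895*g^2 - 10.9552*g - 6.5559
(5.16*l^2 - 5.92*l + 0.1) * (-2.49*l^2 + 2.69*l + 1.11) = -12.8484*l^4 + 28.6212*l^3 - 10.4462*l^2 - 6.3022*l + 0.111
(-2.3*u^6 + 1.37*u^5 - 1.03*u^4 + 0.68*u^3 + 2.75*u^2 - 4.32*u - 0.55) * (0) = 0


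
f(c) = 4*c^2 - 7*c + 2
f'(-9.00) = -79.00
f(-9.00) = 389.00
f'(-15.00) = -127.00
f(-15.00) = 1007.00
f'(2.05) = 9.40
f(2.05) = 4.46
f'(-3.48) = -34.84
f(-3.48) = 74.80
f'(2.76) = 15.08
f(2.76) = 13.15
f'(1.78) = 7.24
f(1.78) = 2.21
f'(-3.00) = -31.00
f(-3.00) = 59.00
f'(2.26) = 11.08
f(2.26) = 6.61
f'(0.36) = -4.12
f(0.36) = -0.00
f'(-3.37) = -33.96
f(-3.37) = 71.02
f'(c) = 8*c - 7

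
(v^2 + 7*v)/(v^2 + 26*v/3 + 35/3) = 3*v/(3*v + 5)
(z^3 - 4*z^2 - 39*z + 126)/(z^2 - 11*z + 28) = (z^2 + 3*z - 18)/(z - 4)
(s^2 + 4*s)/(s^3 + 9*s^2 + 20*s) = 1/(s + 5)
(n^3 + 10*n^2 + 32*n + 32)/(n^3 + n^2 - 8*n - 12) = (n^2 + 8*n + 16)/(n^2 - n - 6)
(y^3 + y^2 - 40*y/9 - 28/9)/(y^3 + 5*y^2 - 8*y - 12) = (y^2 + 3*y + 14/9)/(y^2 + 7*y + 6)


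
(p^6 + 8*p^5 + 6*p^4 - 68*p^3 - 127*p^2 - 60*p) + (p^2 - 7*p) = p^6 + 8*p^5 + 6*p^4 - 68*p^3 - 126*p^2 - 67*p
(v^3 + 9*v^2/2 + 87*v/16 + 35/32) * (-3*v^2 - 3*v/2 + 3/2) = -3*v^5 - 15*v^4 - 345*v^3/16 - 75*v^2/16 + 417*v/64 + 105/64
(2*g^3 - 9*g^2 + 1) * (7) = 14*g^3 - 63*g^2 + 7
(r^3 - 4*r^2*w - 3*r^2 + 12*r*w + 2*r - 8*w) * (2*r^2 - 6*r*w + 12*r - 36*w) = 2*r^5 - 14*r^4*w + 6*r^4 + 24*r^3*w^2 - 42*r^3*w - 32*r^3 + 72*r^2*w^2 + 224*r^2*w + 24*r^2 - 384*r*w^2 - 168*r*w + 288*w^2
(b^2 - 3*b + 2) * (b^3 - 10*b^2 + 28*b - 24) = b^5 - 13*b^4 + 60*b^3 - 128*b^2 + 128*b - 48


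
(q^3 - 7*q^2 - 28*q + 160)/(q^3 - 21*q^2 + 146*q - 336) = (q^2 + q - 20)/(q^2 - 13*q + 42)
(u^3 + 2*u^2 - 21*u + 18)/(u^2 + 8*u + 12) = (u^2 - 4*u + 3)/(u + 2)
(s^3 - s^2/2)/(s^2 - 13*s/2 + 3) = s^2/(s - 6)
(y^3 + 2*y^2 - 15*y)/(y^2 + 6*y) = (y^2 + 2*y - 15)/(y + 6)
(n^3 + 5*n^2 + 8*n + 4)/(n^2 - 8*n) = (n^3 + 5*n^2 + 8*n + 4)/(n*(n - 8))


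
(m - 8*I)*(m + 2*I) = m^2 - 6*I*m + 16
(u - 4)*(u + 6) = u^2 + 2*u - 24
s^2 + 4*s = s*(s + 4)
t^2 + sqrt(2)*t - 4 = (t - sqrt(2))*(t + 2*sqrt(2))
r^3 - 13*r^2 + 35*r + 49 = (r - 7)^2*(r + 1)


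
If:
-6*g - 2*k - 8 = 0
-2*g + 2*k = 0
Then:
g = -1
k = -1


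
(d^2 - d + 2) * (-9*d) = -9*d^3 + 9*d^2 - 18*d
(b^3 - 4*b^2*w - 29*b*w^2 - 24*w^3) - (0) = b^3 - 4*b^2*w - 29*b*w^2 - 24*w^3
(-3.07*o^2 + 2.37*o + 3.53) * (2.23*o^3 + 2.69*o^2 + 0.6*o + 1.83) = -6.8461*o^5 - 2.9732*o^4 + 12.4052*o^3 + 5.2996*o^2 + 6.4551*o + 6.4599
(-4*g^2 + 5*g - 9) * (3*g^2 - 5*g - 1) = -12*g^4 + 35*g^3 - 48*g^2 + 40*g + 9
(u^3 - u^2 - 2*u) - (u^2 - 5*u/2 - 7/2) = u^3 - 2*u^2 + u/2 + 7/2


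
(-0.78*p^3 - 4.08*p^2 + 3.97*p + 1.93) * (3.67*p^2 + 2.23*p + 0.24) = -2.8626*p^5 - 16.713*p^4 + 5.2843*p^3 + 14.957*p^2 + 5.2567*p + 0.4632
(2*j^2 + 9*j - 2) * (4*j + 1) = 8*j^3 + 38*j^2 + j - 2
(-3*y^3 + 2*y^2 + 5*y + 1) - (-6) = -3*y^3 + 2*y^2 + 5*y + 7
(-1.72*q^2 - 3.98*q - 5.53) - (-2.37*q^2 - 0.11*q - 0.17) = 0.65*q^2 - 3.87*q - 5.36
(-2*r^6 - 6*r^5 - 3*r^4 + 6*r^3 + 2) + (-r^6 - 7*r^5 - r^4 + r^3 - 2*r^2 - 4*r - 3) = -3*r^6 - 13*r^5 - 4*r^4 + 7*r^3 - 2*r^2 - 4*r - 1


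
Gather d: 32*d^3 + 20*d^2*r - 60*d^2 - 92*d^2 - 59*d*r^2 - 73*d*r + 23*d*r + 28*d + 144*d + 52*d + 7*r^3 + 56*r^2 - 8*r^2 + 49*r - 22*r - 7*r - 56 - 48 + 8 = 32*d^3 + d^2*(20*r - 152) + d*(-59*r^2 - 50*r + 224) + 7*r^3 + 48*r^2 + 20*r - 96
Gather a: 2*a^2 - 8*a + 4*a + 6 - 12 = 2*a^2 - 4*a - 6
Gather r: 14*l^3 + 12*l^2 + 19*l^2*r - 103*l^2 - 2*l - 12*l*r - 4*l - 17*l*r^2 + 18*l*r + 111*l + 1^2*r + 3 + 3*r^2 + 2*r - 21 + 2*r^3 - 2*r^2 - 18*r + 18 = 14*l^3 - 91*l^2 + 105*l + 2*r^3 + r^2*(1 - 17*l) + r*(19*l^2 + 6*l - 15)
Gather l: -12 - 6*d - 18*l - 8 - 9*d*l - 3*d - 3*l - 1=-9*d + l*(-9*d - 21) - 21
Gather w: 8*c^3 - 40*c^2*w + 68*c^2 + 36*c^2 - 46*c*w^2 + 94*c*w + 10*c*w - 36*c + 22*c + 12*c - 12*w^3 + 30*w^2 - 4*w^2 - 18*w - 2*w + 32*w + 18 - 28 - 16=8*c^3 + 104*c^2 - 2*c - 12*w^3 + w^2*(26 - 46*c) + w*(-40*c^2 + 104*c + 12) - 26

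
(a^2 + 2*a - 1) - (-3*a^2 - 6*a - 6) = 4*a^2 + 8*a + 5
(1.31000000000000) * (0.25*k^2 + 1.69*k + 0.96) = 0.3275*k^2 + 2.2139*k + 1.2576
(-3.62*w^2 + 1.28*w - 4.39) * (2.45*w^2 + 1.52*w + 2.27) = -8.869*w^4 - 2.3664*w^3 - 17.0273*w^2 - 3.7672*w - 9.9653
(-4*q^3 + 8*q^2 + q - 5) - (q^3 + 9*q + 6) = -5*q^3 + 8*q^2 - 8*q - 11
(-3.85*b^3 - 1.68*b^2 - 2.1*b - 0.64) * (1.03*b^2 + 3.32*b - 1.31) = -3.9655*b^5 - 14.5124*b^4 - 2.6971*b^3 - 5.4304*b^2 + 0.6262*b + 0.8384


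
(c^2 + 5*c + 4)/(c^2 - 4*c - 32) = (c + 1)/(c - 8)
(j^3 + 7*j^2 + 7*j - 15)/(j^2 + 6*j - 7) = (j^2 + 8*j + 15)/(j + 7)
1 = 1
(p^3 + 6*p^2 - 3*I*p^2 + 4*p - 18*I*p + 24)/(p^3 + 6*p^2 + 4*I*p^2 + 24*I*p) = (p^2 - 3*I*p + 4)/(p*(p + 4*I))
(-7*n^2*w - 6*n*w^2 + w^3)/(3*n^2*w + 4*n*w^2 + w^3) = (-7*n + w)/(3*n + w)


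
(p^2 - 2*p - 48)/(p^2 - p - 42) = (p - 8)/(p - 7)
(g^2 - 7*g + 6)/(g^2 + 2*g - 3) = (g - 6)/(g + 3)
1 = 1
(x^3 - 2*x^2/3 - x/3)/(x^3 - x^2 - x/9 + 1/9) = 3*x/(3*x - 1)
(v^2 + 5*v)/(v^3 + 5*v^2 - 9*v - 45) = v/(v^2 - 9)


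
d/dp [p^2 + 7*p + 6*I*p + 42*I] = 2*p + 7 + 6*I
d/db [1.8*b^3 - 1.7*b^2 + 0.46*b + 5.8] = 5.4*b^2 - 3.4*b + 0.46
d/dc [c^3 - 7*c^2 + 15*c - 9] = 3*c^2 - 14*c + 15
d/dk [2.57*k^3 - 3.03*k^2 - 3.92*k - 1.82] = 7.71*k^2 - 6.06*k - 3.92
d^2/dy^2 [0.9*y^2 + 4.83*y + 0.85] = 1.80000000000000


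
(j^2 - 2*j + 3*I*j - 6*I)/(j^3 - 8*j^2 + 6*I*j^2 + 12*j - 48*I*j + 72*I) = (j + 3*I)/(j^2 + 6*j*(-1 + I) - 36*I)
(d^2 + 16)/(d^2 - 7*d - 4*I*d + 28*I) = (d + 4*I)/(d - 7)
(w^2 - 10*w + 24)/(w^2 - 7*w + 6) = (w - 4)/(w - 1)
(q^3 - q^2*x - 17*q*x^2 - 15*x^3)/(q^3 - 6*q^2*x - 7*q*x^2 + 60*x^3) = (-q - x)/(-q + 4*x)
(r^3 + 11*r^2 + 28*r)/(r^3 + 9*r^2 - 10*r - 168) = r*(r + 4)/(r^2 + 2*r - 24)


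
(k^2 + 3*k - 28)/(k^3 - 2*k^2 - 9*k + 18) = (k^2 + 3*k - 28)/(k^3 - 2*k^2 - 9*k + 18)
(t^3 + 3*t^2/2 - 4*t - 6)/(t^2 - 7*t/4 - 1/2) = 2*(2*t^2 + 7*t + 6)/(4*t + 1)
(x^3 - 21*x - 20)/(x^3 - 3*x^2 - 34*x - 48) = (-x^3 + 21*x + 20)/(-x^3 + 3*x^2 + 34*x + 48)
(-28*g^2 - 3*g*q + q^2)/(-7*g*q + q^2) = (4*g + q)/q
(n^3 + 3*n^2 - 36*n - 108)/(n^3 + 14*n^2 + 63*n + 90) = (n - 6)/(n + 5)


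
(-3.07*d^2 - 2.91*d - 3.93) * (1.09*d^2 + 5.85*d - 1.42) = -3.3463*d^4 - 21.1314*d^3 - 16.9478*d^2 - 18.8583*d + 5.5806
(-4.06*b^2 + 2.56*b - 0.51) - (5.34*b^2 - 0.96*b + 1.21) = -9.4*b^2 + 3.52*b - 1.72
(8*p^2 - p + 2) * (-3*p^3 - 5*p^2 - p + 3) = -24*p^5 - 37*p^4 - 9*p^3 + 15*p^2 - 5*p + 6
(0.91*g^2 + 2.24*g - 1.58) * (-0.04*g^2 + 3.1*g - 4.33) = -0.0364*g^4 + 2.7314*g^3 + 3.0669*g^2 - 14.5972*g + 6.8414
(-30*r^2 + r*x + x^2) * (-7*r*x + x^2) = 210*r^3*x - 37*r^2*x^2 - 6*r*x^3 + x^4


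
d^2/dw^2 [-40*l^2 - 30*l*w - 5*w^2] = -10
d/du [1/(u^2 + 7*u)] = (-2*u - 7)/(u^2*(u + 7)^2)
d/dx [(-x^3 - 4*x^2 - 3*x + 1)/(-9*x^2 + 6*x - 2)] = x*(9*x^3 - 12*x^2 - 45*x + 34)/(81*x^4 - 108*x^3 + 72*x^2 - 24*x + 4)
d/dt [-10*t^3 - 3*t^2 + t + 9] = -30*t^2 - 6*t + 1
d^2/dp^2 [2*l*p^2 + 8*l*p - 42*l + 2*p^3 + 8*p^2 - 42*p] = 4*l + 12*p + 16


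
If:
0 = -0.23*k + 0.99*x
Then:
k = 4.30434782608696*x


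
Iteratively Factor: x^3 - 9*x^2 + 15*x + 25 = (x - 5)*(x^2 - 4*x - 5) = (x - 5)*(x + 1)*(x - 5)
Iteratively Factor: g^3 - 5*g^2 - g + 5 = (g - 1)*(g^2 - 4*g - 5) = (g - 1)*(g + 1)*(g - 5)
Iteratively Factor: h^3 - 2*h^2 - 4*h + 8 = (h - 2)*(h^2 - 4) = (h - 2)^2*(h + 2)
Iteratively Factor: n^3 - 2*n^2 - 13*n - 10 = (n - 5)*(n^2 + 3*n + 2) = (n - 5)*(n + 2)*(n + 1)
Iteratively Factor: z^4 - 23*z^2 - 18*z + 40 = (z - 5)*(z^3 + 5*z^2 + 2*z - 8) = (z - 5)*(z - 1)*(z^2 + 6*z + 8) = (z - 5)*(z - 1)*(z + 2)*(z + 4)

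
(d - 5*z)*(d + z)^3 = d^4 - 2*d^3*z - 12*d^2*z^2 - 14*d*z^3 - 5*z^4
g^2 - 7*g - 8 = (g - 8)*(g + 1)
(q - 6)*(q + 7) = q^2 + q - 42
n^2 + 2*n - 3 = (n - 1)*(n + 3)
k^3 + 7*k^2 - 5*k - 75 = (k - 3)*(k + 5)^2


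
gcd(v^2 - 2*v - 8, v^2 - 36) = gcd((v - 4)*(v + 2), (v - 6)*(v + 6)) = 1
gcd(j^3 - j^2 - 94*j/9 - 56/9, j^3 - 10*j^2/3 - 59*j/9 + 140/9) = j^2 - 5*j/3 - 28/3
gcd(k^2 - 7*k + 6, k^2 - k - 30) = k - 6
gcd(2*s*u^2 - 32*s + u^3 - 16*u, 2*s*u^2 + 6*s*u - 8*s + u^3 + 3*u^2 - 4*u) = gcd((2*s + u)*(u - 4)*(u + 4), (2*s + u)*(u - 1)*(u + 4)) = 2*s*u + 8*s + u^2 + 4*u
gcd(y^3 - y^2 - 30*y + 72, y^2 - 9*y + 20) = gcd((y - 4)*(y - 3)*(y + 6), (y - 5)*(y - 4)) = y - 4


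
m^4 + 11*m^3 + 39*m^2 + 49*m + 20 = (m + 1)^2*(m + 4)*(m + 5)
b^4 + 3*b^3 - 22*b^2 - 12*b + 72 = (b - 3)*(b - 2)*(b + 2)*(b + 6)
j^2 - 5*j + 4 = (j - 4)*(j - 1)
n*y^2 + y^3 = y^2*(n + y)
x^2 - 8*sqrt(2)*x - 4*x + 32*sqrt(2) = (x - 4)*(x - 8*sqrt(2))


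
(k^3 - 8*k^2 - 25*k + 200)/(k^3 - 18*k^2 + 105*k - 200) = (k + 5)/(k - 5)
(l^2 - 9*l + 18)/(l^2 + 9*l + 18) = (l^2 - 9*l + 18)/(l^2 + 9*l + 18)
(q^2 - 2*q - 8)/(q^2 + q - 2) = (q - 4)/(q - 1)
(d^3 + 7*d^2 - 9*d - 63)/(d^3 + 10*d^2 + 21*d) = (d - 3)/d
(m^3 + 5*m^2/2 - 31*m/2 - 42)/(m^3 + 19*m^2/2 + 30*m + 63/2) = (m - 4)/(m + 3)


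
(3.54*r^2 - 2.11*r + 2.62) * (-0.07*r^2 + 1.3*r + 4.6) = -0.2478*r^4 + 4.7497*r^3 + 13.3576*r^2 - 6.3*r + 12.052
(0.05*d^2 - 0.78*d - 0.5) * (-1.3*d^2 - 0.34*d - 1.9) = -0.065*d^4 + 0.997*d^3 + 0.8202*d^2 + 1.652*d + 0.95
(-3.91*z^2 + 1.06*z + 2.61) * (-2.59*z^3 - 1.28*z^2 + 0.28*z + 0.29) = 10.1269*z^5 + 2.2594*z^4 - 9.2115*z^3 - 4.1779*z^2 + 1.0382*z + 0.7569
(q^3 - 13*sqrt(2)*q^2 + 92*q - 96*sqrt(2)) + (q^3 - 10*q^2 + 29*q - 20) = 2*q^3 - 13*sqrt(2)*q^2 - 10*q^2 + 121*q - 96*sqrt(2) - 20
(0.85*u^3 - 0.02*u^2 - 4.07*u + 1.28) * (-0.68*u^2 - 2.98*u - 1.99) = -0.578*u^5 - 2.5194*u^4 + 1.1357*u^3 + 11.298*u^2 + 4.2849*u - 2.5472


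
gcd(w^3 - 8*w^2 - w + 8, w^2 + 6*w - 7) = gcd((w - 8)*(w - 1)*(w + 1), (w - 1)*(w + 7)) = w - 1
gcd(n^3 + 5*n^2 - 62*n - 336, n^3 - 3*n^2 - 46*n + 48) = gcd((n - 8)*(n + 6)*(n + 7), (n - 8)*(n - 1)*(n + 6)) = n^2 - 2*n - 48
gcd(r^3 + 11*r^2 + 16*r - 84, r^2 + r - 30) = r + 6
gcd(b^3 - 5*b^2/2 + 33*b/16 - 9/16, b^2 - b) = b - 1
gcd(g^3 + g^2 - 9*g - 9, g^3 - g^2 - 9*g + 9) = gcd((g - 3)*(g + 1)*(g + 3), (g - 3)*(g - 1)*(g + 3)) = g^2 - 9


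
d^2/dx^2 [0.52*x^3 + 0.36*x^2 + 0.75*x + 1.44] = 3.12*x + 0.72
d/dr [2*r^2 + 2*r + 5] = 4*r + 2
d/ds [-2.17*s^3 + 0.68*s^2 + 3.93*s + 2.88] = -6.51*s^2 + 1.36*s + 3.93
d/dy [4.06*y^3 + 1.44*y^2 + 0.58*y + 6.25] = 12.18*y^2 + 2.88*y + 0.58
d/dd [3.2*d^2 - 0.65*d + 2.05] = 6.4*d - 0.65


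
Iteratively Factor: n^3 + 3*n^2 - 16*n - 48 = (n - 4)*(n^2 + 7*n + 12) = (n - 4)*(n + 3)*(n + 4)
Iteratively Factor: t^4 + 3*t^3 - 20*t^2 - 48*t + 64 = (t - 4)*(t^3 + 7*t^2 + 8*t - 16) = (t - 4)*(t + 4)*(t^2 + 3*t - 4) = (t - 4)*(t - 1)*(t + 4)*(t + 4)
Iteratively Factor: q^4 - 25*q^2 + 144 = (q + 3)*(q^3 - 3*q^2 - 16*q + 48) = (q - 4)*(q + 3)*(q^2 + q - 12) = (q - 4)*(q - 3)*(q + 3)*(q + 4)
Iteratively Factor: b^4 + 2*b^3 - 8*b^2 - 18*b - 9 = (b + 1)*(b^3 + b^2 - 9*b - 9) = (b + 1)*(b + 3)*(b^2 - 2*b - 3) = (b + 1)^2*(b + 3)*(b - 3)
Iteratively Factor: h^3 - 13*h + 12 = (h + 4)*(h^2 - 4*h + 3) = (h - 3)*(h + 4)*(h - 1)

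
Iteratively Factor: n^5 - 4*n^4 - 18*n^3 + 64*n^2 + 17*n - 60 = (n - 3)*(n^4 - n^3 - 21*n^2 + n + 20) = (n - 3)*(n - 1)*(n^3 - 21*n - 20) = (n - 3)*(n - 1)*(n + 1)*(n^2 - n - 20) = (n - 5)*(n - 3)*(n - 1)*(n + 1)*(n + 4)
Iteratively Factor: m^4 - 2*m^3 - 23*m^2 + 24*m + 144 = (m + 3)*(m^3 - 5*m^2 - 8*m + 48) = (m - 4)*(m + 3)*(m^2 - m - 12) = (m - 4)*(m + 3)^2*(m - 4)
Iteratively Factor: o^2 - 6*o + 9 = (o - 3)*(o - 3)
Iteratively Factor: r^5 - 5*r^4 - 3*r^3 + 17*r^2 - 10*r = (r - 1)*(r^4 - 4*r^3 - 7*r^2 + 10*r) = (r - 1)*(r + 2)*(r^3 - 6*r^2 + 5*r) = r*(r - 1)*(r + 2)*(r^2 - 6*r + 5) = r*(r - 1)^2*(r + 2)*(r - 5)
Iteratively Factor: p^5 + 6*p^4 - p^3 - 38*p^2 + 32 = (p + 4)*(p^4 + 2*p^3 - 9*p^2 - 2*p + 8) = (p - 1)*(p + 4)*(p^3 + 3*p^2 - 6*p - 8) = (p - 1)*(p + 1)*(p + 4)*(p^2 + 2*p - 8) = (p - 2)*(p - 1)*(p + 1)*(p + 4)*(p + 4)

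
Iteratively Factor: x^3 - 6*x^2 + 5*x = (x - 5)*(x^2 - x) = (x - 5)*(x - 1)*(x)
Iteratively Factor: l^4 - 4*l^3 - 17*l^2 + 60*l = (l - 3)*(l^3 - l^2 - 20*l) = (l - 5)*(l - 3)*(l^2 + 4*l) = (l - 5)*(l - 3)*(l + 4)*(l)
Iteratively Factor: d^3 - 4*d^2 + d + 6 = (d + 1)*(d^2 - 5*d + 6) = (d - 2)*(d + 1)*(d - 3)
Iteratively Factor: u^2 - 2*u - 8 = (u - 4)*(u + 2)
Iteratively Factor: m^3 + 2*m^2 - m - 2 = (m + 1)*(m^2 + m - 2) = (m - 1)*(m + 1)*(m + 2)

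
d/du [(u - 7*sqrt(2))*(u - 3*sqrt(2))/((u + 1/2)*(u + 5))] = 2*(11*u^2 + 20*sqrt(2)*u^2 - 158*u - 462 - 50*sqrt(2))/(4*u^4 + 44*u^3 + 141*u^2 + 110*u + 25)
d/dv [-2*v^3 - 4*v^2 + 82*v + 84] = -6*v^2 - 8*v + 82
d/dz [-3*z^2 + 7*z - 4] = 7 - 6*z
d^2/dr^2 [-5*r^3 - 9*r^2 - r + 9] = -30*r - 18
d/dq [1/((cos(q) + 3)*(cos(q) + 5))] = 2*(cos(q) + 4)*sin(q)/((cos(q) + 3)^2*(cos(q) + 5)^2)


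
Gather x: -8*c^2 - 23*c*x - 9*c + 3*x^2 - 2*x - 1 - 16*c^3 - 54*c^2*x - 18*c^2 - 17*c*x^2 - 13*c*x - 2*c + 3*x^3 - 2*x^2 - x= -16*c^3 - 26*c^2 - 11*c + 3*x^3 + x^2*(1 - 17*c) + x*(-54*c^2 - 36*c - 3) - 1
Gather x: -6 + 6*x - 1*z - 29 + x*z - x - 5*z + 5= x*(z + 5) - 6*z - 30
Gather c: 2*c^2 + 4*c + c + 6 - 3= 2*c^2 + 5*c + 3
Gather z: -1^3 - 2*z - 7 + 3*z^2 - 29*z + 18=3*z^2 - 31*z + 10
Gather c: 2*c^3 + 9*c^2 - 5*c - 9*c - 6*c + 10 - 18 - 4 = 2*c^3 + 9*c^2 - 20*c - 12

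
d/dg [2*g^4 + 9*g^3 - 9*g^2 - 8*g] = 8*g^3 + 27*g^2 - 18*g - 8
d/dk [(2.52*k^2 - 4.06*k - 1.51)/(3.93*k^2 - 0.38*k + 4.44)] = (14.9982*k^2 + 34.2462*k - 18.6002)/(15.4449*k^4 - 2.9868*k^3 + 35.0428*k^2 - 3.3744*k + 19.7136)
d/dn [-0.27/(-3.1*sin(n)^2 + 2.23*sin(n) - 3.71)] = (0.6021 - 1.674*sin(n))*cos(n)/(3.1*sin(n)^2 - 2.23*sin(n) + 3.71)^2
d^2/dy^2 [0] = 0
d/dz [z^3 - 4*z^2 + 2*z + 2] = 3*z^2 - 8*z + 2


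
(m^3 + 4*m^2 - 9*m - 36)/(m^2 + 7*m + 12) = m - 3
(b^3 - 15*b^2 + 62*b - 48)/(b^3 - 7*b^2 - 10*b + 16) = (b - 6)/(b + 2)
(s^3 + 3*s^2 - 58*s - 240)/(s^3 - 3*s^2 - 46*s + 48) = (s + 5)/(s - 1)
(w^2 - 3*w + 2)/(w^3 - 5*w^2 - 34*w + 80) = (w - 1)/(w^2 - 3*w - 40)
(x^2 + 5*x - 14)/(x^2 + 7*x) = (x - 2)/x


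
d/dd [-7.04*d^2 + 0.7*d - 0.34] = 0.7 - 14.08*d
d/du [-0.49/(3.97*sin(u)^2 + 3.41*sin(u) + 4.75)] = (3.8906*sin(u) + 1.6709)*cos(u)/(3.97*sin(u)^2 + 3.41*sin(u) + 4.75)^2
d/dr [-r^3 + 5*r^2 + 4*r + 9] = -3*r^2 + 10*r + 4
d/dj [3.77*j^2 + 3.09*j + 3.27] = 7.54*j + 3.09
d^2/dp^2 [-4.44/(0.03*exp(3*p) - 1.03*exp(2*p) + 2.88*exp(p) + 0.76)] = (-4.44*(0.09*exp(2*p) - 2.06*exp(p) + 2.88)*(0.18*exp(2*p) - 4.12*exp(p) + 5.76)*exp(p) + (1.1988*exp(2*p) - 18.2928*exp(p) + 12.7872)*(0.03*exp(3*p) - 1.03*exp(2*p) + 2.88*exp(p) + 0.76))*exp(p)/(0.03*exp(3*p) - 1.03*exp(2*p) + 2.88*exp(p) + 0.76)^3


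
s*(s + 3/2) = s^2 + 3*s/2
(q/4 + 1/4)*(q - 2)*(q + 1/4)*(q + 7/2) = q^4/4 + 11*q^3/16 - 39*q^2/32 - 67*q/32 - 7/16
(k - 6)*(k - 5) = k^2 - 11*k + 30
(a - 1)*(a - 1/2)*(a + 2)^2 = a^4 + 5*a^3/2 - 3*a^2/2 - 4*a + 2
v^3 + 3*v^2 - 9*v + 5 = (v - 1)^2*(v + 5)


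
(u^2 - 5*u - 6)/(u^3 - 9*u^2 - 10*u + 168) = (u + 1)/(u^2 - 3*u - 28)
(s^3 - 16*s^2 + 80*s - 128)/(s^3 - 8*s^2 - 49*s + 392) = (s^2 - 8*s + 16)/(s^2 - 49)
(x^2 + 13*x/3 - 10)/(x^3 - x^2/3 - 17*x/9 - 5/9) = 3*(x + 6)/(3*x^2 + 4*x + 1)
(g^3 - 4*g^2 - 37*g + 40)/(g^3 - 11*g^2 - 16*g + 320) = (g - 1)/(g - 8)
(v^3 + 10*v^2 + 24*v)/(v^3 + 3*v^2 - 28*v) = (v^2 + 10*v + 24)/(v^2 + 3*v - 28)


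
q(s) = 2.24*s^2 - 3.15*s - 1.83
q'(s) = 4.48*s - 3.15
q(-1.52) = 8.13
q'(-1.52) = -9.96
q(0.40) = -2.73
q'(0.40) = -1.36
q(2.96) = 8.47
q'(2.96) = 10.11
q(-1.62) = 9.15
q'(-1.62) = -10.41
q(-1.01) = 3.64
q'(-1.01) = -7.67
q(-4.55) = 58.88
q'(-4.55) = -23.53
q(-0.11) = -1.46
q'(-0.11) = -3.64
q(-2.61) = 21.65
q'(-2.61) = -14.84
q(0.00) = -1.83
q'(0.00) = -3.15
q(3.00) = 8.88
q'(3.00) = 10.29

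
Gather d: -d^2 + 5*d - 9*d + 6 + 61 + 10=-d^2 - 4*d + 77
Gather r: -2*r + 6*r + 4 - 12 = 4*r - 8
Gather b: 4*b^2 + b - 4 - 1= 4*b^2 + b - 5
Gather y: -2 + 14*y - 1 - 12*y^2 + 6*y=-12*y^2 + 20*y - 3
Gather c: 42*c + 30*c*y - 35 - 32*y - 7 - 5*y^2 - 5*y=c*(30*y + 42) - 5*y^2 - 37*y - 42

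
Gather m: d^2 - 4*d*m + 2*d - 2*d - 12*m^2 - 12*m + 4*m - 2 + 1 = d^2 - 12*m^2 + m*(-4*d - 8) - 1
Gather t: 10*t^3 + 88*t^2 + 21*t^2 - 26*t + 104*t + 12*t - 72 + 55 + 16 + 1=10*t^3 + 109*t^2 + 90*t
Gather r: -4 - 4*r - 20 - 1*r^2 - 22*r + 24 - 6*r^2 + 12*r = -7*r^2 - 14*r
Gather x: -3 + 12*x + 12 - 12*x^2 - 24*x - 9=-12*x^2 - 12*x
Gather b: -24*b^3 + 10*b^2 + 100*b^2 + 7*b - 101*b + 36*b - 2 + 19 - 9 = -24*b^3 + 110*b^2 - 58*b + 8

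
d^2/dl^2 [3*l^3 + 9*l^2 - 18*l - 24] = 18*l + 18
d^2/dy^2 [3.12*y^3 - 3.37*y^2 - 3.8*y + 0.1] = 18.72*y - 6.74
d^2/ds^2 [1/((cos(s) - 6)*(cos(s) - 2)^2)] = (-9*sin(s)^4 + 130*sin(s)^2 - 449*cos(s)/2 + 37*cos(3*s)/2 + 151)/((cos(s) - 6)^3*(cos(s) - 2)^4)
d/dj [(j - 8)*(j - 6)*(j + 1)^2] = 4*j^3 - 36*j^2 + 42*j + 82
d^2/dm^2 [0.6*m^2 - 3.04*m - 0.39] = 1.20000000000000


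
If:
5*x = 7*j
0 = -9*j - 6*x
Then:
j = 0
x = 0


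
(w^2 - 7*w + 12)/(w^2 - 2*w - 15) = (-w^2 + 7*w - 12)/(-w^2 + 2*w + 15)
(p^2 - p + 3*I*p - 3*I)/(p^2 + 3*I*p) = (p - 1)/p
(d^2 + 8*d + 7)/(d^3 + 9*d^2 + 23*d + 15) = (d + 7)/(d^2 + 8*d + 15)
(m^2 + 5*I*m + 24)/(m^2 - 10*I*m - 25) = (m^2 + 5*I*m + 24)/(m^2 - 10*I*m - 25)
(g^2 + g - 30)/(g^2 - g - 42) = (g - 5)/(g - 7)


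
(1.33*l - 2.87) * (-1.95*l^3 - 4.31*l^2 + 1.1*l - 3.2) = -2.5935*l^4 - 0.1358*l^3 + 13.8327*l^2 - 7.413*l + 9.184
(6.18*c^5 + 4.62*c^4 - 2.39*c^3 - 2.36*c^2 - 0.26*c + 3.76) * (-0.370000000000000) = -2.2866*c^5 - 1.7094*c^4 + 0.8843*c^3 + 0.8732*c^2 + 0.0962*c - 1.3912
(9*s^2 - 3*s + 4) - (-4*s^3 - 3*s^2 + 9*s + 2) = 4*s^3 + 12*s^2 - 12*s + 2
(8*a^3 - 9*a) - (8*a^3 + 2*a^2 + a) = -2*a^2 - 10*a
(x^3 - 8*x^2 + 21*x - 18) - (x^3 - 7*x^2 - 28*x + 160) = -x^2 + 49*x - 178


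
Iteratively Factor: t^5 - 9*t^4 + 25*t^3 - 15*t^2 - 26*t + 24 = (t - 1)*(t^4 - 8*t^3 + 17*t^2 + 2*t - 24) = (t - 4)*(t - 1)*(t^3 - 4*t^2 + t + 6) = (t - 4)*(t - 1)*(t + 1)*(t^2 - 5*t + 6) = (t - 4)*(t - 3)*(t - 1)*(t + 1)*(t - 2)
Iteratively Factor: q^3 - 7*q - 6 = (q + 2)*(q^2 - 2*q - 3) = (q + 1)*(q + 2)*(q - 3)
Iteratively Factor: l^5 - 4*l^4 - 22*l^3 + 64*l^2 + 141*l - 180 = (l - 1)*(l^4 - 3*l^3 - 25*l^2 + 39*l + 180) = (l - 4)*(l - 1)*(l^3 + l^2 - 21*l - 45) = (l - 4)*(l - 1)*(l + 3)*(l^2 - 2*l - 15) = (l - 4)*(l - 1)*(l + 3)^2*(l - 5)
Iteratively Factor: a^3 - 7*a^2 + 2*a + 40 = (a - 4)*(a^2 - 3*a - 10) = (a - 4)*(a + 2)*(a - 5)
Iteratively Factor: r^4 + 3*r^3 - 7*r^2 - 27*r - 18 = (r + 2)*(r^3 + r^2 - 9*r - 9) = (r + 1)*(r + 2)*(r^2 - 9) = (r - 3)*(r + 1)*(r + 2)*(r + 3)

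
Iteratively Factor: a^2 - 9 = (a - 3)*(a + 3)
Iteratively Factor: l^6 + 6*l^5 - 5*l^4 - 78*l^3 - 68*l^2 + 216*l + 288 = (l + 4)*(l^5 + 2*l^4 - 13*l^3 - 26*l^2 + 36*l + 72) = (l - 2)*(l + 4)*(l^4 + 4*l^3 - 5*l^2 - 36*l - 36) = (l - 2)*(l + 3)*(l + 4)*(l^3 + l^2 - 8*l - 12) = (l - 2)*(l + 2)*(l + 3)*(l + 4)*(l^2 - l - 6) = (l - 3)*(l - 2)*(l + 2)*(l + 3)*(l + 4)*(l + 2)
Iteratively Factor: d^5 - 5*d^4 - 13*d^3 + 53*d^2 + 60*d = (d - 5)*(d^4 - 13*d^2 - 12*d) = d*(d - 5)*(d^3 - 13*d - 12) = d*(d - 5)*(d - 4)*(d^2 + 4*d + 3) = d*(d - 5)*(d - 4)*(d + 1)*(d + 3)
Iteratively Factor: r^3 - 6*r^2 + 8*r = (r - 2)*(r^2 - 4*r) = r*(r - 2)*(r - 4)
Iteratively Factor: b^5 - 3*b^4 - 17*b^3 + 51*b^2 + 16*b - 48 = (b - 1)*(b^4 - 2*b^3 - 19*b^2 + 32*b + 48) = (b - 1)*(b + 4)*(b^3 - 6*b^2 + 5*b + 12) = (b - 3)*(b - 1)*(b + 4)*(b^2 - 3*b - 4) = (b - 4)*(b - 3)*(b - 1)*(b + 4)*(b + 1)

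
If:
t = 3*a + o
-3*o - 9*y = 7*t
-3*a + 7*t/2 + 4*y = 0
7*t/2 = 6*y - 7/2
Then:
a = -119/162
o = 77/54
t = -7/9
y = 7/54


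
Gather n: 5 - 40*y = 5 - 40*y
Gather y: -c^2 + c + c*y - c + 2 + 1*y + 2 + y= -c^2 + y*(c + 2) + 4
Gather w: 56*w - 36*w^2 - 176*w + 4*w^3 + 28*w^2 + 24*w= 4*w^3 - 8*w^2 - 96*w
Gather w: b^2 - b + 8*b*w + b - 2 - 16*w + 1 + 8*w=b^2 + w*(8*b - 8) - 1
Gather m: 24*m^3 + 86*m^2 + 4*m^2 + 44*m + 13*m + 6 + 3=24*m^3 + 90*m^2 + 57*m + 9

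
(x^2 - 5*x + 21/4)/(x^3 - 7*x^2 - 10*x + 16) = (x^2 - 5*x + 21/4)/(x^3 - 7*x^2 - 10*x + 16)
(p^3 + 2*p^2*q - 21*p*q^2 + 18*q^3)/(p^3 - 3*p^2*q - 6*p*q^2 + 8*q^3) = (p^2 + 3*p*q - 18*q^2)/(p^2 - 2*p*q - 8*q^2)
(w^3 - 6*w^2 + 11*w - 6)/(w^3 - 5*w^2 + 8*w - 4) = (w - 3)/(w - 2)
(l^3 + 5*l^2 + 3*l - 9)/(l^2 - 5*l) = (l^3 + 5*l^2 + 3*l - 9)/(l*(l - 5))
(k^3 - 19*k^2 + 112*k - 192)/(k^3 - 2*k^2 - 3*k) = (k^2 - 16*k + 64)/(k*(k + 1))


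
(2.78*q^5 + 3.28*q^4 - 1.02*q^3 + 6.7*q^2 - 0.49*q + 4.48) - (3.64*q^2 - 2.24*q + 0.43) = 2.78*q^5 + 3.28*q^4 - 1.02*q^3 + 3.06*q^2 + 1.75*q + 4.05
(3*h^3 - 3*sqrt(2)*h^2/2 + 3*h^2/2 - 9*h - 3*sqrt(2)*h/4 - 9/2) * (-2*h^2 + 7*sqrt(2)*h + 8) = -6*h^5 - 3*h^4 + 24*sqrt(2)*h^4 + 12*sqrt(2)*h^3 + 21*h^3 - 75*sqrt(2)*h^2 + 21*h^2/2 - 72*h - 75*sqrt(2)*h/2 - 36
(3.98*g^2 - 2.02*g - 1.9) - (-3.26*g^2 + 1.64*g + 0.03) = 7.24*g^2 - 3.66*g - 1.93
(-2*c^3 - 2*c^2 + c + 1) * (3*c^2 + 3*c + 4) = -6*c^5 - 12*c^4 - 11*c^3 - 2*c^2 + 7*c + 4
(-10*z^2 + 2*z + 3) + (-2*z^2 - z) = -12*z^2 + z + 3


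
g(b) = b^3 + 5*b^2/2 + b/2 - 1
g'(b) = 3*b^2 + 5*b + 1/2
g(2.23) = 23.64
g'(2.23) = 26.57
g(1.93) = 16.47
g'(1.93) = 21.32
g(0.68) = 0.81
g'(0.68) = 5.29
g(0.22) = -0.76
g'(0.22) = 1.75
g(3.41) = 69.43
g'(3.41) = 52.43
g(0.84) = 1.78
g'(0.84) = 6.82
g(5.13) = 202.36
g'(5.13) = 105.10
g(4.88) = 177.19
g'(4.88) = 96.34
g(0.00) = -1.00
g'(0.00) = 0.50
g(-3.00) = -7.00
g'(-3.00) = 12.50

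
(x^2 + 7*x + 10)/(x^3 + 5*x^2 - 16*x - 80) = (x + 2)/(x^2 - 16)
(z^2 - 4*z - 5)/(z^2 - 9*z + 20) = (z + 1)/(z - 4)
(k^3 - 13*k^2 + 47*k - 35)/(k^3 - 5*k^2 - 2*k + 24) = (k^3 - 13*k^2 + 47*k - 35)/(k^3 - 5*k^2 - 2*k + 24)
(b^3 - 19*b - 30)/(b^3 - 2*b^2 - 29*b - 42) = (b - 5)/(b - 7)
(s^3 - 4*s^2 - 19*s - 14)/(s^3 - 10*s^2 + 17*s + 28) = (s + 2)/(s - 4)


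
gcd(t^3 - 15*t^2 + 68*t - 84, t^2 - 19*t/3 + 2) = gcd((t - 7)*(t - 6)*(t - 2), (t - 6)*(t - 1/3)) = t - 6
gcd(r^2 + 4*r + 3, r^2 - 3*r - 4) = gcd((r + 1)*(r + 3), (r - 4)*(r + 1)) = r + 1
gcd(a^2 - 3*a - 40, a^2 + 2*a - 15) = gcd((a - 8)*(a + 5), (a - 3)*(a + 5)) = a + 5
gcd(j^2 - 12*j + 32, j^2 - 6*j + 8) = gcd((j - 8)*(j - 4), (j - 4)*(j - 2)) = j - 4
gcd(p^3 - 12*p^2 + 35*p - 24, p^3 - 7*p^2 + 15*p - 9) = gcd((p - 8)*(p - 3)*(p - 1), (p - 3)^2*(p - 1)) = p^2 - 4*p + 3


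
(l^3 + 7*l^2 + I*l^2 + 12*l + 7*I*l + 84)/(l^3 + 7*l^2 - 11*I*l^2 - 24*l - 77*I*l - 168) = (l + 4*I)/(l - 8*I)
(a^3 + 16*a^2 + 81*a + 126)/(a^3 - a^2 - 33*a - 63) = (a^2 + 13*a + 42)/(a^2 - 4*a - 21)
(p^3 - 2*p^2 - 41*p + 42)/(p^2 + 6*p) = p - 8 + 7/p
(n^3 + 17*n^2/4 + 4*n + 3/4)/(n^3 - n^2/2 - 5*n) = (4*n^3 + 17*n^2 + 16*n + 3)/(2*n*(2*n^2 - n - 10))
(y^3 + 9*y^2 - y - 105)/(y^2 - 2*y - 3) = (y^2 + 12*y + 35)/(y + 1)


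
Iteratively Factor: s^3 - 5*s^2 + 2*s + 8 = (s - 2)*(s^2 - 3*s - 4) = (s - 2)*(s + 1)*(s - 4)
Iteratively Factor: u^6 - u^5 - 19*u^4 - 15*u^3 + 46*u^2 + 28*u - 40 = (u + 2)*(u^5 - 3*u^4 - 13*u^3 + 11*u^2 + 24*u - 20) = (u - 5)*(u + 2)*(u^4 + 2*u^3 - 3*u^2 - 4*u + 4) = (u - 5)*(u + 2)^2*(u^3 - 3*u + 2) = (u - 5)*(u + 2)^3*(u^2 - 2*u + 1) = (u - 5)*(u - 1)*(u + 2)^3*(u - 1)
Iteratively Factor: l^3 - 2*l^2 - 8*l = (l - 4)*(l^2 + 2*l) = (l - 4)*(l + 2)*(l)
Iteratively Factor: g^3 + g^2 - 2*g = (g + 2)*(g^2 - g) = g*(g + 2)*(g - 1)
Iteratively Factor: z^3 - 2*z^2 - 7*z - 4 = (z + 1)*(z^2 - 3*z - 4) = (z - 4)*(z + 1)*(z + 1)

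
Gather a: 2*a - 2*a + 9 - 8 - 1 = 0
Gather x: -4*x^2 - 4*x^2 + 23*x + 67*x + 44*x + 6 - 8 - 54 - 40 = -8*x^2 + 134*x - 96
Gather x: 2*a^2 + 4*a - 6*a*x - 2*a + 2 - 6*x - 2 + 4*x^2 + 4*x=2*a^2 + 2*a + 4*x^2 + x*(-6*a - 2)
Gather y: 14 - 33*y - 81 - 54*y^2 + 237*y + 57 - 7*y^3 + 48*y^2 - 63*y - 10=-7*y^3 - 6*y^2 + 141*y - 20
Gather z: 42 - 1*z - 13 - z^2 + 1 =-z^2 - z + 30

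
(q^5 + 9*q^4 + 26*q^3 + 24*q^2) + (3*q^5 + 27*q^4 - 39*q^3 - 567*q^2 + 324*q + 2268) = 4*q^5 + 36*q^4 - 13*q^3 - 543*q^2 + 324*q + 2268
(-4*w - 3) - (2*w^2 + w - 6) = -2*w^2 - 5*w + 3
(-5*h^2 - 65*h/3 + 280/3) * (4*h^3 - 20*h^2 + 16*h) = -20*h^5 + 40*h^4/3 + 2180*h^3/3 - 6640*h^2/3 + 4480*h/3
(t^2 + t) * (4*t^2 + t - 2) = 4*t^4 + 5*t^3 - t^2 - 2*t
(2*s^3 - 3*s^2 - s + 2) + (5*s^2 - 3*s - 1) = 2*s^3 + 2*s^2 - 4*s + 1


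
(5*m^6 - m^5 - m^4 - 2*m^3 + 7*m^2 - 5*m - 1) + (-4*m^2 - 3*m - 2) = 5*m^6 - m^5 - m^4 - 2*m^3 + 3*m^2 - 8*m - 3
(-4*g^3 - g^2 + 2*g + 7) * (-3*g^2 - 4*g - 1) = 12*g^5 + 19*g^4 + 2*g^3 - 28*g^2 - 30*g - 7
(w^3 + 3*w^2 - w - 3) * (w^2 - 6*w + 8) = w^5 - 3*w^4 - 11*w^3 + 27*w^2 + 10*w - 24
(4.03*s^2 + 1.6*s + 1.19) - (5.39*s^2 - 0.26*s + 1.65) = -1.36*s^2 + 1.86*s - 0.46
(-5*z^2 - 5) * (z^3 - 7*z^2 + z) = -5*z^5 + 35*z^4 - 10*z^3 + 35*z^2 - 5*z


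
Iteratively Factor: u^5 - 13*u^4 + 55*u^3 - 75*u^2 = (u)*(u^4 - 13*u^3 + 55*u^2 - 75*u) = u*(u - 3)*(u^3 - 10*u^2 + 25*u) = u*(u - 5)*(u - 3)*(u^2 - 5*u) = u^2*(u - 5)*(u - 3)*(u - 5)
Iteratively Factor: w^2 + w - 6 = (w - 2)*(w + 3)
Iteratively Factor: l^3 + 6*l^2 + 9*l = (l + 3)*(l^2 + 3*l) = (l + 3)^2*(l)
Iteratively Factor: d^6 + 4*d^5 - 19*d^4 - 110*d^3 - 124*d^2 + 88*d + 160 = (d + 2)*(d^5 + 2*d^4 - 23*d^3 - 64*d^2 + 4*d + 80) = (d + 2)^2*(d^4 - 23*d^2 - 18*d + 40) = (d + 2)^2*(d + 4)*(d^3 - 4*d^2 - 7*d + 10) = (d - 5)*(d + 2)^2*(d + 4)*(d^2 + d - 2) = (d - 5)*(d + 2)^3*(d + 4)*(d - 1)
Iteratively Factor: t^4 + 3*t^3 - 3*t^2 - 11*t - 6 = (t + 3)*(t^3 - 3*t - 2) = (t + 1)*(t + 3)*(t^2 - t - 2) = (t - 2)*(t + 1)*(t + 3)*(t + 1)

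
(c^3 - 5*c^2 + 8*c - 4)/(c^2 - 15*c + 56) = (c^3 - 5*c^2 + 8*c - 4)/(c^2 - 15*c + 56)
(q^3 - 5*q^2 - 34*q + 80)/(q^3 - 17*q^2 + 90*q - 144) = (q^2 + 3*q - 10)/(q^2 - 9*q + 18)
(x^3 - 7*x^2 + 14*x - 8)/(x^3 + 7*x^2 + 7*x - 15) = (x^2 - 6*x + 8)/(x^2 + 8*x + 15)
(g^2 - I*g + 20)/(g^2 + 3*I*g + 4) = (g - 5*I)/(g - I)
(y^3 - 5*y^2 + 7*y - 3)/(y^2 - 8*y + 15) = (y^2 - 2*y + 1)/(y - 5)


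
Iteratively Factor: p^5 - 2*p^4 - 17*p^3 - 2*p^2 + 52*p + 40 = (p - 5)*(p^4 + 3*p^3 - 2*p^2 - 12*p - 8) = (p - 5)*(p + 1)*(p^3 + 2*p^2 - 4*p - 8) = (p - 5)*(p + 1)*(p + 2)*(p^2 - 4) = (p - 5)*(p + 1)*(p + 2)^2*(p - 2)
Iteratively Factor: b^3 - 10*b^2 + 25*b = (b - 5)*(b^2 - 5*b) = b*(b - 5)*(b - 5)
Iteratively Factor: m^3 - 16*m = (m)*(m^2 - 16) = m*(m + 4)*(m - 4)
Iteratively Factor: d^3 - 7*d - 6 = (d + 1)*(d^2 - d - 6) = (d + 1)*(d + 2)*(d - 3)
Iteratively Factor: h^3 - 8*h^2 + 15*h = (h - 3)*(h^2 - 5*h) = h*(h - 3)*(h - 5)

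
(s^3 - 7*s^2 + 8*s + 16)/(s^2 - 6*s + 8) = (s^2 - 3*s - 4)/(s - 2)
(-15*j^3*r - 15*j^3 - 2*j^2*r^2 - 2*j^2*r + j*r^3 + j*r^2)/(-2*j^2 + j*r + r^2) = j*(-15*j^2*r - 15*j^2 - 2*j*r^2 - 2*j*r + r^3 + r^2)/(-2*j^2 + j*r + r^2)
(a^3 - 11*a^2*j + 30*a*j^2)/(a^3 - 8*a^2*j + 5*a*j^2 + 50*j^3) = a*(a - 6*j)/(a^2 - 3*a*j - 10*j^2)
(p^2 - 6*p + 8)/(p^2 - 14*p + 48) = (p^2 - 6*p + 8)/(p^2 - 14*p + 48)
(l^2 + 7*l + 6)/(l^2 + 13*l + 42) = (l + 1)/(l + 7)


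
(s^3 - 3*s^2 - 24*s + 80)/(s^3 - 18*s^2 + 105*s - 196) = (s^2 + s - 20)/(s^2 - 14*s + 49)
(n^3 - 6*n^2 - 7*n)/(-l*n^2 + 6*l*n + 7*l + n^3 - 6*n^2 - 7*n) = -n/(l - n)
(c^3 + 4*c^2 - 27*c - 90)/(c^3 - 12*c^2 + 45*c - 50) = (c^2 + 9*c + 18)/(c^2 - 7*c + 10)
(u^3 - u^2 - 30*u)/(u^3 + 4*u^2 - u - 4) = u*(u^2 - u - 30)/(u^3 + 4*u^2 - u - 4)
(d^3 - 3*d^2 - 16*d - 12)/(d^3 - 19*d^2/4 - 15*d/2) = 4*(d^2 + 3*d + 2)/(d*(4*d + 5))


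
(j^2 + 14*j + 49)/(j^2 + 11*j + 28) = (j + 7)/(j + 4)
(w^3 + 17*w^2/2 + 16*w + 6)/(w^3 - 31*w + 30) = (w^2 + 5*w/2 + 1)/(w^2 - 6*w + 5)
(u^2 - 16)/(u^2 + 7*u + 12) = (u - 4)/(u + 3)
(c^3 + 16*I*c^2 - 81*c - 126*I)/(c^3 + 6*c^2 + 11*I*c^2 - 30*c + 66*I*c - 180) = (c^2 + 10*I*c - 21)/(c^2 + c*(6 + 5*I) + 30*I)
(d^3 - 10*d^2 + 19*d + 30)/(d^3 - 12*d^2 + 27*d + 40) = (d - 6)/(d - 8)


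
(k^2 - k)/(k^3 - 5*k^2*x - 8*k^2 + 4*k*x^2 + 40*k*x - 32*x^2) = k*(k - 1)/(k^3 - 5*k^2*x - 8*k^2 + 4*k*x^2 + 40*k*x - 32*x^2)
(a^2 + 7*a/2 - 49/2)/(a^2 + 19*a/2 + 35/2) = (2*a - 7)/(2*a + 5)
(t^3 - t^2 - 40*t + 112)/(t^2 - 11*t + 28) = (t^2 + 3*t - 28)/(t - 7)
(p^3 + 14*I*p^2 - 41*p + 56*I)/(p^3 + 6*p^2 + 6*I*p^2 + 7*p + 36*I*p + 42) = (p + 8*I)/(p + 6)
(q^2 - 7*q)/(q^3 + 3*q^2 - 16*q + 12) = q*(q - 7)/(q^3 + 3*q^2 - 16*q + 12)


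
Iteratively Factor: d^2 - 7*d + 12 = (d - 4)*(d - 3)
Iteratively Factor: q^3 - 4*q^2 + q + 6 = (q - 2)*(q^2 - 2*q - 3) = (q - 2)*(q + 1)*(q - 3)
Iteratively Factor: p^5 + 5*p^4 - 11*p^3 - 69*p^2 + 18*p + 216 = (p + 3)*(p^4 + 2*p^3 - 17*p^2 - 18*p + 72) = (p - 3)*(p + 3)*(p^3 + 5*p^2 - 2*p - 24) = (p - 3)*(p - 2)*(p + 3)*(p^2 + 7*p + 12) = (p - 3)*(p - 2)*(p + 3)*(p + 4)*(p + 3)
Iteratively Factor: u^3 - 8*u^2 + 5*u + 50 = (u - 5)*(u^2 - 3*u - 10) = (u - 5)*(u + 2)*(u - 5)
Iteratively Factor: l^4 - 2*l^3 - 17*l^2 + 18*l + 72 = (l + 3)*(l^3 - 5*l^2 - 2*l + 24) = (l - 4)*(l + 3)*(l^2 - l - 6) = (l - 4)*(l - 3)*(l + 3)*(l + 2)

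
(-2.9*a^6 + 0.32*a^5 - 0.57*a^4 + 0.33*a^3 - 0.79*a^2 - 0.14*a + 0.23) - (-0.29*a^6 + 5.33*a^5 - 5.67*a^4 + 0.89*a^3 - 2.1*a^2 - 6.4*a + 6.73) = -2.61*a^6 - 5.01*a^5 + 5.1*a^4 - 0.56*a^3 + 1.31*a^2 + 6.26*a - 6.5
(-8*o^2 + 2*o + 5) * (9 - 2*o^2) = 16*o^4 - 4*o^3 - 82*o^2 + 18*o + 45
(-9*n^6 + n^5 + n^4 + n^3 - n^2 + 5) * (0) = 0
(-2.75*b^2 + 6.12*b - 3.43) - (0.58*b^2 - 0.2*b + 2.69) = -3.33*b^2 + 6.32*b - 6.12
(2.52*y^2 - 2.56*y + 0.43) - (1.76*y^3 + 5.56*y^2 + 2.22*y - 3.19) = -1.76*y^3 - 3.04*y^2 - 4.78*y + 3.62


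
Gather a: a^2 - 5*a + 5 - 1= a^2 - 5*a + 4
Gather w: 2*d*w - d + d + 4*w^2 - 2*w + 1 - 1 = 4*w^2 + w*(2*d - 2)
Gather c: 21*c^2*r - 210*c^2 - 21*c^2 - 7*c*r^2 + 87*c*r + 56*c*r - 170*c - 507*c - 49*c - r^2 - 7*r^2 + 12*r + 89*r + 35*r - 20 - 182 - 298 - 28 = c^2*(21*r - 231) + c*(-7*r^2 + 143*r - 726) - 8*r^2 + 136*r - 528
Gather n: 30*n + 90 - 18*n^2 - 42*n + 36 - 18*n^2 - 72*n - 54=-36*n^2 - 84*n + 72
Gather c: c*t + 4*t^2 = c*t + 4*t^2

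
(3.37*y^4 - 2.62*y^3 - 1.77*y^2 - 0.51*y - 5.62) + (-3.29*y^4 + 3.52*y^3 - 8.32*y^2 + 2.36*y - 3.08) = 0.0800000000000001*y^4 + 0.9*y^3 - 10.09*y^2 + 1.85*y - 8.7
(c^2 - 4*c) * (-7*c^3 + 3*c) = -7*c^5 + 28*c^4 + 3*c^3 - 12*c^2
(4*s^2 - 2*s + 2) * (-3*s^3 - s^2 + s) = -12*s^5 + 2*s^4 - 4*s^2 + 2*s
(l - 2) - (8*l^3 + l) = -8*l^3 - 2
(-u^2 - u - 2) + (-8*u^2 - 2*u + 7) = -9*u^2 - 3*u + 5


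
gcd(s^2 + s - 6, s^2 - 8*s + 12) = s - 2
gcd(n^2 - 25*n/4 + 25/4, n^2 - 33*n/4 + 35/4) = n - 5/4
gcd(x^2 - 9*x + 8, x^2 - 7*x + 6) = x - 1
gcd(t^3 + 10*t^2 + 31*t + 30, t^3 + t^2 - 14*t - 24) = t^2 + 5*t + 6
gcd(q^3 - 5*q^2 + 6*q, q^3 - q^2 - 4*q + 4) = q - 2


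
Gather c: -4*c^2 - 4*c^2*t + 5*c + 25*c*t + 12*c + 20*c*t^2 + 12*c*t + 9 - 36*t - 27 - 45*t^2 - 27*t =c^2*(-4*t - 4) + c*(20*t^2 + 37*t + 17) - 45*t^2 - 63*t - 18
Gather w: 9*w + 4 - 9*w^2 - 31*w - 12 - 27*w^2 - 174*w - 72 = -36*w^2 - 196*w - 80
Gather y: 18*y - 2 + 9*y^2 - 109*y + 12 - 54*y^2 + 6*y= -45*y^2 - 85*y + 10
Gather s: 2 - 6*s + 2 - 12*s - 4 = -18*s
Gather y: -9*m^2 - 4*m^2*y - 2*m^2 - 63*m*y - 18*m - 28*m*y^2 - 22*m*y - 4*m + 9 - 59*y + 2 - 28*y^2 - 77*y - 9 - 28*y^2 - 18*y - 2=-11*m^2 - 22*m + y^2*(-28*m - 56) + y*(-4*m^2 - 85*m - 154)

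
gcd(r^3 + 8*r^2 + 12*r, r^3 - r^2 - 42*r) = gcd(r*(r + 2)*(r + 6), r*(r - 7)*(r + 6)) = r^2 + 6*r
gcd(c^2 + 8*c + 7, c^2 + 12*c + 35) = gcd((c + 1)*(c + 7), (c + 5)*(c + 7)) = c + 7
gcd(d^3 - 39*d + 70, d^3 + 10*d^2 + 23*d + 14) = d + 7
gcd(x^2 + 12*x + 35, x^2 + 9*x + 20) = x + 5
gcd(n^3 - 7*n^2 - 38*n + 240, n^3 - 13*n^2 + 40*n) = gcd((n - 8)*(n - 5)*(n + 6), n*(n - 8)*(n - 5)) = n^2 - 13*n + 40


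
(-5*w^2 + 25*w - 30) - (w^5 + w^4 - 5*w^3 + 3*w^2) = -w^5 - w^4 + 5*w^3 - 8*w^2 + 25*w - 30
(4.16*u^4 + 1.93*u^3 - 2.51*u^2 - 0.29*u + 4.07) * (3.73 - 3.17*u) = -13.1872*u^5 + 9.3987*u^4 + 15.1556*u^3 - 8.443*u^2 - 13.9836*u + 15.1811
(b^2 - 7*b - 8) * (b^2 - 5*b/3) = b^4 - 26*b^3/3 + 11*b^2/3 + 40*b/3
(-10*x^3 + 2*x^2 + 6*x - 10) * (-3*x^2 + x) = 30*x^5 - 16*x^4 - 16*x^3 + 36*x^2 - 10*x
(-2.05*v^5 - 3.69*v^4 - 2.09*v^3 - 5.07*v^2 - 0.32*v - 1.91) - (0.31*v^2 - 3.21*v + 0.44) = -2.05*v^5 - 3.69*v^4 - 2.09*v^3 - 5.38*v^2 + 2.89*v - 2.35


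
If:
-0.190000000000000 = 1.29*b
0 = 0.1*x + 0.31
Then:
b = -0.15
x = -3.10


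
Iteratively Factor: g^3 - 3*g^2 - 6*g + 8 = (g - 4)*(g^2 + g - 2) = (g - 4)*(g - 1)*(g + 2)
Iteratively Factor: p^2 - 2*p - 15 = (p + 3)*(p - 5)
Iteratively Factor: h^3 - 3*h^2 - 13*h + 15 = (h - 1)*(h^2 - 2*h - 15) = (h - 1)*(h + 3)*(h - 5)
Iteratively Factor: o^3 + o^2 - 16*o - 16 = (o + 4)*(o^2 - 3*o - 4) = (o + 1)*(o + 4)*(o - 4)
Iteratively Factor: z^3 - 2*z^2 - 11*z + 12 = (z - 4)*(z^2 + 2*z - 3) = (z - 4)*(z + 3)*(z - 1)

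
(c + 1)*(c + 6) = c^2 + 7*c + 6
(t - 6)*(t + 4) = t^2 - 2*t - 24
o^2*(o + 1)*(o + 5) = o^4 + 6*o^3 + 5*o^2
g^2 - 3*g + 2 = (g - 2)*(g - 1)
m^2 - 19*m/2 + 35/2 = (m - 7)*(m - 5/2)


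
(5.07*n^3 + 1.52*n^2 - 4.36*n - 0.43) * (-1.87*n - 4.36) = -9.4809*n^4 - 24.9476*n^3 + 1.526*n^2 + 19.8137*n + 1.8748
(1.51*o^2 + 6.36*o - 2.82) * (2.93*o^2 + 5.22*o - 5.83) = 4.4243*o^4 + 26.517*o^3 + 16.1333*o^2 - 51.7992*o + 16.4406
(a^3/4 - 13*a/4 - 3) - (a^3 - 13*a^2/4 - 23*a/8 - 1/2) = -3*a^3/4 + 13*a^2/4 - 3*a/8 - 5/2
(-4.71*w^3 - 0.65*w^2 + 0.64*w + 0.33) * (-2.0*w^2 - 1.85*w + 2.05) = 9.42*w^5 + 10.0135*w^4 - 9.733*w^3 - 3.1765*w^2 + 0.7015*w + 0.6765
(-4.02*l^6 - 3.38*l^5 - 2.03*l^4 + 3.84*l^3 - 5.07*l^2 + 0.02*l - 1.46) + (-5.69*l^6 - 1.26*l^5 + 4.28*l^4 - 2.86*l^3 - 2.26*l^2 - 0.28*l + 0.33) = -9.71*l^6 - 4.64*l^5 + 2.25*l^4 + 0.98*l^3 - 7.33*l^2 - 0.26*l - 1.13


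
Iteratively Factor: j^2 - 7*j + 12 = (j - 3)*(j - 4)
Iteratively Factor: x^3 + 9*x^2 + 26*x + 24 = (x + 4)*(x^2 + 5*x + 6) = (x + 2)*(x + 4)*(x + 3)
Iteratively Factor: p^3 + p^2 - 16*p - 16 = (p + 1)*(p^2 - 16) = (p - 4)*(p + 1)*(p + 4)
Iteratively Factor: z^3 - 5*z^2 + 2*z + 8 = (z - 2)*(z^2 - 3*z - 4) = (z - 4)*(z - 2)*(z + 1)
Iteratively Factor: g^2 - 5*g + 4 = (g - 1)*(g - 4)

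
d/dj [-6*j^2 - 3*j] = -12*j - 3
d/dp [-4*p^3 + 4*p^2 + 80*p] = -12*p^2 + 8*p + 80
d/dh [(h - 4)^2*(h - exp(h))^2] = 2*(h - 4)*(h - exp(h))*(h + (1 - exp(h))*(h - 4) - exp(h))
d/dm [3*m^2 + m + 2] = 6*m + 1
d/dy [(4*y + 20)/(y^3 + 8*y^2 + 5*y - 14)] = 4*(y^3 + 8*y^2 + 5*y - (y + 5)*(3*y^2 + 16*y + 5) - 14)/(y^3 + 8*y^2 + 5*y - 14)^2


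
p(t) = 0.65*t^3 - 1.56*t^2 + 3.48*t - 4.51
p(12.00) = 935.81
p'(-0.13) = 3.92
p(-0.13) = -4.99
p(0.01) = -4.48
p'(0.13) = 3.11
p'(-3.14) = 32.50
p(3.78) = 21.46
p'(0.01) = 3.45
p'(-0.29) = 4.55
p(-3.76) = -74.20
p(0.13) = -4.08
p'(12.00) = 246.84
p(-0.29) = -5.67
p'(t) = 1.95*t^2 - 3.12*t + 3.48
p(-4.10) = -89.80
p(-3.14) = -50.94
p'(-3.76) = 42.78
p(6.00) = 100.61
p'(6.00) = 54.96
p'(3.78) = 19.55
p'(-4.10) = 49.05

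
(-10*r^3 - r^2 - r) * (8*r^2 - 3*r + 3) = -80*r^5 + 22*r^4 - 35*r^3 - 3*r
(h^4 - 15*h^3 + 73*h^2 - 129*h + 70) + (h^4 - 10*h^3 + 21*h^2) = 2*h^4 - 25*h^3 + 94*h^2 - 129*h + 70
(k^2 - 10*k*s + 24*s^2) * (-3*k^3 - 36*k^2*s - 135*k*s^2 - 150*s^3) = -3*k^5 - 6*k^4*s + 153*k^3*s^2 + 336*k^2*s^3 - 1740*k*s^4 - 3600*s^5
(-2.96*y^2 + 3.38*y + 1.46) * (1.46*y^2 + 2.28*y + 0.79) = -4.3216*y^4 - 1.814*y^3 + 7.4996*y^2 + 5.999*y + 1.1534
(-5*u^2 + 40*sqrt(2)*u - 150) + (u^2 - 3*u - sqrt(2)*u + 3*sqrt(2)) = -4*u^2 - 3*u + 39*sqrt(2)*u - 150 + 3*sqrt(2)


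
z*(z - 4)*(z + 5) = z^3 + z^2 - 20*z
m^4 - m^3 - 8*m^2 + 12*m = m*(m - 2)^2*(m + 3)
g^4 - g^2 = g^2*(g - 1)*(g + 1)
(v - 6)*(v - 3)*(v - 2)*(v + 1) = v^4 - 10*v^3 + 25*v^2 - 36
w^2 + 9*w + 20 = (w + 4)*(w + 5)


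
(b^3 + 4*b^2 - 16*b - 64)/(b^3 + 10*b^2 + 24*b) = (b^2 - 16)/(b*(b + 6))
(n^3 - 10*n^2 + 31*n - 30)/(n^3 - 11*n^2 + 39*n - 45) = (n - 2)/(n - 3)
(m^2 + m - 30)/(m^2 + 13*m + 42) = (m - 5)/(m + 7)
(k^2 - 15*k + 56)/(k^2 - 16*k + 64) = (k - 7)/(k - 8)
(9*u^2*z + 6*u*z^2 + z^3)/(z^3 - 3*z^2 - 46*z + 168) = z*(9*u^2 + 6*u*z + z^2)/(z^3 - 3*z^2 - 46*z + 168)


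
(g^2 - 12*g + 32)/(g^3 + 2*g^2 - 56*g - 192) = (g - 4)/(g^2 + 10*g + 24)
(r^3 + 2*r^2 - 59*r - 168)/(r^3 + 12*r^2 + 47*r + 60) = (r^2 - r - 56)/(r^2 + 9*r + 20)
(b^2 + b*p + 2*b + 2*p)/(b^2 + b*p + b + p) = (b + 2)/(b + 1)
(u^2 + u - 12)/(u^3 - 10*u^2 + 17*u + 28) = (u^2 + u - 12)/(u^3 - 10*u^2 + 17*u + 28)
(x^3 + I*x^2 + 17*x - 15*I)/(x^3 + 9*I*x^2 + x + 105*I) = (x - I)/(x + 7*I)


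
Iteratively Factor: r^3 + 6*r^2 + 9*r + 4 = (r + 1)*(r^2 + 5*r + 4) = (r + 1)*(r + 4)*(r + 1)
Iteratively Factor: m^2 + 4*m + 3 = (m + 3)*(m + 1)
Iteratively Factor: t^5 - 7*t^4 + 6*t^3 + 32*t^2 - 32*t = (t - 4)*(t^4 - 3*t^3 - 6*t^2 + 8*t) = t*(t - 4)*(t^3 - 3*t^2 - 6*t + 8) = t*(t - 4)^2*(t^2 + t - 2) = t*(t - 4)^2*(t - 1)*(t + 2)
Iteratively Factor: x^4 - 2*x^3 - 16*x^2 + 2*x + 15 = (x + 3)*(x^3 - 5*x^2 - x + 5) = (x + 1)*(x + 3)*(x^2 - 6*x + 5) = (x - 1)*(x + 1)*(x + 3)*(x - 5)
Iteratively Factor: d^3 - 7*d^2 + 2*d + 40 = (d + 2)*(d^2 - 9*d + 20) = (d - 5)*(d + 2)*(d - 4)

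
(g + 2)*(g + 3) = g^2 + 5*g + 6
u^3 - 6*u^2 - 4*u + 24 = (u - 6)*(u - 2)*(u + 2)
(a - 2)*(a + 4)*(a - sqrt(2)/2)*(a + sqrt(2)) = a^4 + sqrt(2)*a^3/2 + 2*a^3 - 9*a^2 + sqrt(2)*a^2 - 4*sqrt(2)*a - 2*a + 8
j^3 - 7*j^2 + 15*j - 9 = (j - 3)^2*(j - 1)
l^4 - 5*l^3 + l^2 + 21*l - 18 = (l - 3)^2*(l - 1)*(l + 2)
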